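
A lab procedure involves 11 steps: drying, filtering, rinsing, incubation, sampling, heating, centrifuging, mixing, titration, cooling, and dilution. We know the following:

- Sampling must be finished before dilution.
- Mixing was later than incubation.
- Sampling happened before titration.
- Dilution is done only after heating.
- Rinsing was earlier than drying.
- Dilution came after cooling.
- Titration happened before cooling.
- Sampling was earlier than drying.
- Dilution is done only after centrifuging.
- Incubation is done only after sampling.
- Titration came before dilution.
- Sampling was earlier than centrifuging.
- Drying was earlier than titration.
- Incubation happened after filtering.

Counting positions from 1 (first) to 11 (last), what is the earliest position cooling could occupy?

5

Drying, rinsing, sampling, and titration must all come before cooling — 4 forced predecessors.
Nothing else is forced ahead of cooling, so its earliest slot is position 4 + 1 = 5.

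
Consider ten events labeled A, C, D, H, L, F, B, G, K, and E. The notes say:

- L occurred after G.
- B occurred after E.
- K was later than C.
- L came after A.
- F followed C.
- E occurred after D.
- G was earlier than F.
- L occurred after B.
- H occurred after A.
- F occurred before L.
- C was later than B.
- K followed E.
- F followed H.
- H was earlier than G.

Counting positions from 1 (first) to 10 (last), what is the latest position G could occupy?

G must come before F and L — 2 events forced after it.
Everything else can be placed before G in some valid order, so G can sit as late as position 10 − 2 = 8.

8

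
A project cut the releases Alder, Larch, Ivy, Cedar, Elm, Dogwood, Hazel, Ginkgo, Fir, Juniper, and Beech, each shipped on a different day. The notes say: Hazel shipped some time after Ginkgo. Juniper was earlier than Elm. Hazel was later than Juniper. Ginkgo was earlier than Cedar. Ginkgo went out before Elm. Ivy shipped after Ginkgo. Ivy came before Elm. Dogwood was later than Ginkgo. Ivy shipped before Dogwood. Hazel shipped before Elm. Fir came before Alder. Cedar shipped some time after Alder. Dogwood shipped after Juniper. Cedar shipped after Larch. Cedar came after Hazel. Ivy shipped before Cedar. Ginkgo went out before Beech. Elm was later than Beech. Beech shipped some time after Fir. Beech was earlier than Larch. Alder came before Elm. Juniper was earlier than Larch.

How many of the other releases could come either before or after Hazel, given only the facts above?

Forced before Hazel: Ginkgo and Juniper; forced after Hazel: Cedar and Elm.
That leaves Alder, Beech, Dogwood, Fir, Ivy, and Larch with no forced order relative to Hazel — 6.

6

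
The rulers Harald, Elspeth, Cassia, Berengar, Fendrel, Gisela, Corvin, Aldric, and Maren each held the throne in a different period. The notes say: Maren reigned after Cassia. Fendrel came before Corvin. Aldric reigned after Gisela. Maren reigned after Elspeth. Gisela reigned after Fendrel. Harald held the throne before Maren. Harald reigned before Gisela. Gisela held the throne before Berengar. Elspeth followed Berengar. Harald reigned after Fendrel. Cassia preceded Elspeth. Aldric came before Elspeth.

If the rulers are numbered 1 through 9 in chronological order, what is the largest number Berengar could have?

7

Berengar must come before Elspeth and Maren — 2 rulers forced after them.
Everything else can be placed before Berengar in some valid order, so Berengar can sit as late as position 9 − 2 = 7.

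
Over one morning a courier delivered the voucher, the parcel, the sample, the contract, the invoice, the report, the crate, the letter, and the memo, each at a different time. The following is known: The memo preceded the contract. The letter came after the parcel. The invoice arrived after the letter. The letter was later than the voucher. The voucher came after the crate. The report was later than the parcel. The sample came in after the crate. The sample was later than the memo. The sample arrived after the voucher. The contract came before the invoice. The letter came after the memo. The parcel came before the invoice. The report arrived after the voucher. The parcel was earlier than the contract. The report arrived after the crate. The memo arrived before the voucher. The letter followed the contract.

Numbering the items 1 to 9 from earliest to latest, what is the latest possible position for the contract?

7

The contract must come before the invoice and the letter — 2 items forced after it.
Everything else can be placed before the contract in some valid order, so the contract can sit as late as position 9 − 2 = 7.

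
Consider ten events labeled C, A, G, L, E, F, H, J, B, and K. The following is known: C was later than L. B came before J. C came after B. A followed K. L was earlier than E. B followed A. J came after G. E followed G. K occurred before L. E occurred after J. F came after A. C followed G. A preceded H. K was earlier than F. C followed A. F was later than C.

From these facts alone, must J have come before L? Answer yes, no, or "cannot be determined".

No chain of stated constraints runs from J to L, and none runs from L to J either.
So the relative order of J and L is not fixed by the given facts.

cannot be determined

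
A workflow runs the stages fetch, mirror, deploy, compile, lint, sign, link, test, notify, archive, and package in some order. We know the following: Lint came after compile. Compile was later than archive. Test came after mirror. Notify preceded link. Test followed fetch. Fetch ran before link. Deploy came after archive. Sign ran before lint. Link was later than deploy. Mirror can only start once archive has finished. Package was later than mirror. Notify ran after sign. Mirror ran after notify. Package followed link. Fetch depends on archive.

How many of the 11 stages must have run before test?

Directly stated before test: fetch and mirror.
Archive reaches test via archive → mirror → test.
Notify reaches test via notify → mirror → test.
Sign reaches test via sign → notify → mirror → test.
That's archive, fetch, mirror, notify, and sign — 5 in all.

5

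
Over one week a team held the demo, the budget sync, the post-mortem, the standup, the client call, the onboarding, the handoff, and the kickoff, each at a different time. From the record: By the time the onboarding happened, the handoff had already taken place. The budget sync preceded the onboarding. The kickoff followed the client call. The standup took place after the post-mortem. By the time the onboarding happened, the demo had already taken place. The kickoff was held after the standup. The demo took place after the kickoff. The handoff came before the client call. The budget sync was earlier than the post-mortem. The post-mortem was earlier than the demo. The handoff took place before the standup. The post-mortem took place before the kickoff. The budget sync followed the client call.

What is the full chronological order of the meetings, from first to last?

The constraints fix every adjacent pair, so only one ordering works:
the handoff → the client call → the budget sync → the post-mortem → the standup → the kickoff → the demo → the onboarding.

the handoff, the client call, the budget sync, the post-mortem, the standup, the kickoff, the demo, the onboarding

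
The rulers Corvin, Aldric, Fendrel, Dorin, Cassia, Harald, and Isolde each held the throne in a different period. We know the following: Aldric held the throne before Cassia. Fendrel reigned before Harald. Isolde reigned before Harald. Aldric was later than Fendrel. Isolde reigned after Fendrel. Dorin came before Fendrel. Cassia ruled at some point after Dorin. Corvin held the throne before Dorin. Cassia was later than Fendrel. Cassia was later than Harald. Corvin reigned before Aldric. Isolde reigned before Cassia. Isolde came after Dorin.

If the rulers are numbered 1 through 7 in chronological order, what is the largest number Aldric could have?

Aldric must come before Cassia — 1 ruler forced after them.
Everything else can be placed before Aldric in some valid order, so Aldric can sit as late as position 7 − 1 = 6.

6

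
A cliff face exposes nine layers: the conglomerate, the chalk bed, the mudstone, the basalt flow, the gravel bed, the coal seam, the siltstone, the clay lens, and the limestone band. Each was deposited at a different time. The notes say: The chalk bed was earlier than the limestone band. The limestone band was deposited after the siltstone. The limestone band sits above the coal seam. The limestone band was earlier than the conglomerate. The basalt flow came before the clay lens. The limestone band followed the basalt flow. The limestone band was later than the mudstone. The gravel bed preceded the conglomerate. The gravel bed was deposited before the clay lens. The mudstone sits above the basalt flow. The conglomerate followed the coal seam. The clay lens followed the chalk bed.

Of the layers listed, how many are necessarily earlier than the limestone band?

5

Directly stated before the limestone band: the basalt flow, the chalk bed, the coal seam, the mudstone, and the siltstone.
That's the basalt flow, the chalk bed, the coal seam, the mudstone, and the siltstone — 5 in all.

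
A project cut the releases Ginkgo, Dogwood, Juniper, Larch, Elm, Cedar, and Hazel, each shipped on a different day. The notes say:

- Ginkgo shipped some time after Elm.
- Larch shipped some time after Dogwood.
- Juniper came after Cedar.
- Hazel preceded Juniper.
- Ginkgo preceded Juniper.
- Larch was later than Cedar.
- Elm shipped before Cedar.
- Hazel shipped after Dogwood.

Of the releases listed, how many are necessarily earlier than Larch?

Directly stated before Larch: Cedar and Dogwood.
Elm reaches Larch via Elm → Cedar → Larch.
No chain forces Ginkgo (or any of the others) ahead of Larch.
That's Cedar, Dogwood, and Elm — 3 in all.

3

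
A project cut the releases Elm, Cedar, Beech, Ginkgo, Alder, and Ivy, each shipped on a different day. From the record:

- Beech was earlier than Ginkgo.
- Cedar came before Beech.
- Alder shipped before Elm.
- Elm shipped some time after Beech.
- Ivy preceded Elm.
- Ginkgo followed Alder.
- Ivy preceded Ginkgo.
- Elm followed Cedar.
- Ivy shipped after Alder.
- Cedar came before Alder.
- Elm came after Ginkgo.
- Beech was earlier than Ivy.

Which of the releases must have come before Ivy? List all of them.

Alder, Beech, Cedar

Directly stated before Ivy: Alder and Beech.
Cedar reaches Ivy via Cedar → Beech → Ivy.
No chain forces Elm (or any of the others) ahead of Ivy.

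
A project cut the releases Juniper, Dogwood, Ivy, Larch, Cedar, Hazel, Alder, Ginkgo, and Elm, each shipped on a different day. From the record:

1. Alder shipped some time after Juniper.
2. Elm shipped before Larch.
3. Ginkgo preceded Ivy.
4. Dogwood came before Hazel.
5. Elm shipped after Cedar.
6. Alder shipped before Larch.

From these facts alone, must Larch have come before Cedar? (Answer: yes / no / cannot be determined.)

no

Tracing the constraints gives Cedar → Elm → Larch, so Cedar must come before Larch.
That means Larch cannot be before Cedar.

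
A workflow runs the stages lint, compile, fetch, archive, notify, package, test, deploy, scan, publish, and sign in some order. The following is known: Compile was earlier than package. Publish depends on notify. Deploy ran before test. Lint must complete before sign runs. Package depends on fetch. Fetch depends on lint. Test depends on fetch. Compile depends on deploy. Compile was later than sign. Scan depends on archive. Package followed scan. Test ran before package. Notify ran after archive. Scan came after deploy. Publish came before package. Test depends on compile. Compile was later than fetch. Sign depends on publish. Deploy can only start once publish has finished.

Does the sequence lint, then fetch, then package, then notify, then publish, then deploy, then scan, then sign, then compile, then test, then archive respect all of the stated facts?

The constraints require scan before package, but in the proposed sequence package appears ahead of scan. That one violation is enough.

no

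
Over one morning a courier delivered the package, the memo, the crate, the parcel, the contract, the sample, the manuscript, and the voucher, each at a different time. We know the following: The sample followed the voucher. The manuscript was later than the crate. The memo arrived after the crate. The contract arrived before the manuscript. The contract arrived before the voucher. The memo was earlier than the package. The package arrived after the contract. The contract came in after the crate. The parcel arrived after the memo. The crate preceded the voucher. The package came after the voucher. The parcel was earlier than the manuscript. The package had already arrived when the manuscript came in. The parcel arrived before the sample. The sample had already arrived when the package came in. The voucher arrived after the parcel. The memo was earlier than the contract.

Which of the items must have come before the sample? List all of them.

Directly stated before the sample: the parcel and the voucher.
The contract reaches the sample via the contract → the voucher → the sample.
The crate reaches the sample via the crate → the voucher → the sample.
The memo reaches the sample via the memo → the parcel → the sample.
No chain forces the manuscript (or any of the others) ahead of the sample.

the contract, the crate, the memo, the parcel, the voucher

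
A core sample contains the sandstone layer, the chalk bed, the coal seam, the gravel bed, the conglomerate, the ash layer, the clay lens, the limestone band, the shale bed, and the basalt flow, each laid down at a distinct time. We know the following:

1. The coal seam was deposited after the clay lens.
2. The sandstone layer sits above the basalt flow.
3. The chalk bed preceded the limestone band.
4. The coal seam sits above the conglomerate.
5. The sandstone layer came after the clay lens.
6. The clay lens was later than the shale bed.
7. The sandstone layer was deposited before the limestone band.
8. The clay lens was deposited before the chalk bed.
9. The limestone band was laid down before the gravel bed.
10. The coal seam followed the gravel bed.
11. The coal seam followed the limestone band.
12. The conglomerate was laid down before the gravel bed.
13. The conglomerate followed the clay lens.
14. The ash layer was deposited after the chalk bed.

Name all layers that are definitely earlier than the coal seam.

Directly stated before the coal seam: the clay lens, the conglomerate, the gravel bed, and the limestone band.
The basalt flow reaches the coal seam via the basalt flow → the sandstone layer → the limestone band → the coal seam.
The chalk bed reaches the coal seam via the chalk bed → the limestone band → the coal seam.
The sandstone layer reaches the coal seam via the sandstone layer → the limestone band → the coal seam.
Likewise the shale bed reaches the coal seam by chaining the stated constraints.

the basalt flow, the chalk bed, the clay lens, the conglomerate, the gravel bed, the limestone band, the sandstone layer, the shale bed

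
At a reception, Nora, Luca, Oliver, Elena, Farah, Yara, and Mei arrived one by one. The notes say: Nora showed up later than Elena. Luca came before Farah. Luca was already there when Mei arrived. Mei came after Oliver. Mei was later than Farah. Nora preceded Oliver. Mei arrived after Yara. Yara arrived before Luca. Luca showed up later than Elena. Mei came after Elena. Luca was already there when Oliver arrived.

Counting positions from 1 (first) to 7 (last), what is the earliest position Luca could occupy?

3

Elena and Yara must both come before Luca — 2 forced predecessors.
Nothing else is forced ahead of Luca, so their earliest slot is position 2 + 1 = 3.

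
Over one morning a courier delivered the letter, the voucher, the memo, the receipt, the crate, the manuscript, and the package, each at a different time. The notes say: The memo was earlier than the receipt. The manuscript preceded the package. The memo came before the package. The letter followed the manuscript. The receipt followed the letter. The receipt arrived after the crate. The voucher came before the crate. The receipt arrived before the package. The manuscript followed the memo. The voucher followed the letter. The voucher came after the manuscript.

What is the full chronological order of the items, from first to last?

the memo, the manuscript, the letter, the voucher, the crate, the receipt, the package

The constraints fix every adjacent pair, so only one ordering works:
the memo → the manuscript → the letter → the voucher → the crate → the receipt → the package.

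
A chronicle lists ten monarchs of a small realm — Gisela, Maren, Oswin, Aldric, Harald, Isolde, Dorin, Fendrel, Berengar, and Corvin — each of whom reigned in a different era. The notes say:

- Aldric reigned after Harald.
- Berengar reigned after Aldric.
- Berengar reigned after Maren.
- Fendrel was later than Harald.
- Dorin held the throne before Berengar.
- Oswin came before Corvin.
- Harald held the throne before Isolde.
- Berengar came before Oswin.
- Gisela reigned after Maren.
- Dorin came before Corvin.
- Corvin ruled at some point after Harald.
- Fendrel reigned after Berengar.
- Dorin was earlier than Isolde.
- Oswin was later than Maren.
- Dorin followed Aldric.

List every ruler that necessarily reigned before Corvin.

Directly stated before Corvin: Dorin, Harald, and Oswin.
Aldric reaches Corvin via Aldric → Dorin → Corvin.
Berengar reaches Corvin via Berengar → Oswin → Corvin.
Maren reaches Corvin via Maren → Oswin → Corvin.
No chain forces Fendrel (or any of the others) ahead of Corvin.

Aldric, Berengar, Dorin, Harald, Maren, Oswin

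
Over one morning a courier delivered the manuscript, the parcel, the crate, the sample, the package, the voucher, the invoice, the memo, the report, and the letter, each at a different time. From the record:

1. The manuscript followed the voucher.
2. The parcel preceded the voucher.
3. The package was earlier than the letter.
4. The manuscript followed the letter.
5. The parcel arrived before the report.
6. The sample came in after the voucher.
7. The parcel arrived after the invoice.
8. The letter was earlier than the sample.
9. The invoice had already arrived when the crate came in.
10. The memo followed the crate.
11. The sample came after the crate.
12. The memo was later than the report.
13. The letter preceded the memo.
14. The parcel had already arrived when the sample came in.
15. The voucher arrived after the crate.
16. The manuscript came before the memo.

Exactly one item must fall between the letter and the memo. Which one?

Tracing the constraints gives the letter → the manuscript → the memo, so the manuscript sits after the letter and before the memo.
No other item is forced both after the letter and before the memo.

the manuscript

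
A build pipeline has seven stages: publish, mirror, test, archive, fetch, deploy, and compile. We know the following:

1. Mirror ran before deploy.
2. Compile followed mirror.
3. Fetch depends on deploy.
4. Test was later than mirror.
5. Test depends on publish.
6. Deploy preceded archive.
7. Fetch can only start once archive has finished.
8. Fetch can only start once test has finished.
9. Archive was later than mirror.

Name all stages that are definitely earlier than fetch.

Directly stated before fetch: archive, deploy, and test.
Mirror reaches fetch via mirror → deploy → fetch.
Publish reaches fetch via publish → test → fetch.

archive, deploy, mirror, publish, test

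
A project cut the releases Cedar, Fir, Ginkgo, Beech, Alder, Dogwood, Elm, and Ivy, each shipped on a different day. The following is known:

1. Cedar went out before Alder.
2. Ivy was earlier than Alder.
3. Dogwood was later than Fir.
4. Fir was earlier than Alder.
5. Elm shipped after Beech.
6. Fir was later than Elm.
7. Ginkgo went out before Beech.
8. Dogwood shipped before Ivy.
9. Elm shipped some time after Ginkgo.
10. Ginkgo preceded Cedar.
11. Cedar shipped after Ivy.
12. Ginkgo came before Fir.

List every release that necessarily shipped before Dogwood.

Beech, Elm, Fir, Ginkgo

Directly stated before Dogwood: Fir.
Beech reaches Dogwood via Beech → Elm → Fir → Dogwood.
Elm reaches Dogwood via Elm → Fir → Dogwood.
Ginkgo reaches Dogwood via Ginkgo → Fir → Dogwood.
No chain forces Alder (or any of the others) ahead of Dogwood.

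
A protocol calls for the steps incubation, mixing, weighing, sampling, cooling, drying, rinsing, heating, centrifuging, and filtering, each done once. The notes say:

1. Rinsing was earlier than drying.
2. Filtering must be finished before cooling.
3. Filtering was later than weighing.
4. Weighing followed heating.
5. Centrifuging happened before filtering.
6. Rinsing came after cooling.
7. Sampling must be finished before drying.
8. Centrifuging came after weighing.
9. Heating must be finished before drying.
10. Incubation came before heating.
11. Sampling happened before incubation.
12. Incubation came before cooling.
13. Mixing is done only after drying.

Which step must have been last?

Every other step has a chain of constraints placing it before mixing, so mixing is last.

mixing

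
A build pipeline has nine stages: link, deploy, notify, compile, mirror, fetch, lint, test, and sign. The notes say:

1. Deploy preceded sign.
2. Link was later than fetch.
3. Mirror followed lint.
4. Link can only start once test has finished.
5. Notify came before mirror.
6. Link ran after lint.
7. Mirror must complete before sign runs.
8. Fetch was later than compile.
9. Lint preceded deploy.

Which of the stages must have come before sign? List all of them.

deploy, lint, mirror, notify

Directly stated before sign: deploy and mirror.
Lint reaches sign via lint → deploy → sign.
Notify reaches sign via notify → mirror → sign.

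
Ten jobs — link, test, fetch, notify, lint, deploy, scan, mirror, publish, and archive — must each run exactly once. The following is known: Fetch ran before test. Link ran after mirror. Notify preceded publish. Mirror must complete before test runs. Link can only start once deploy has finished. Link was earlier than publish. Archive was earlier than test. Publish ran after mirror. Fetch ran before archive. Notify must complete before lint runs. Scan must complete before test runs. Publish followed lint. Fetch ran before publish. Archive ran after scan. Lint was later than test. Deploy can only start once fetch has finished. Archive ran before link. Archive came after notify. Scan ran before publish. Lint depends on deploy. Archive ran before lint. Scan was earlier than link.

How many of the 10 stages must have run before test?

Directly stated before test: archive, fetch, mirror, and scan.
Notify reaches test via notify → archive → test.
No chain forces publish (or any of the others) ahead of test.
That's archive, fetch, mirror, notify, and scan — 5 in all.

5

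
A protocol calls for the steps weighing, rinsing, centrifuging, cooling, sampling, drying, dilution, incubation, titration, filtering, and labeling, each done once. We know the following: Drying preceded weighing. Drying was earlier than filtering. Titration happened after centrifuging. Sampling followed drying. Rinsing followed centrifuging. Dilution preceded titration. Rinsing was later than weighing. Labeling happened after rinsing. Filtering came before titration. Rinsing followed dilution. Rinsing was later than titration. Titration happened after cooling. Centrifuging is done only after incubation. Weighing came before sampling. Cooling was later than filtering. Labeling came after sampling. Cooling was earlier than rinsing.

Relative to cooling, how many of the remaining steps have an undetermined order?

5

Forced before cooling: drying and filtering; forced after cooling: labeling, rinsing, and titration.
That leaves centrifuging, dilution, incubation, sampling, and weighing with no forced order relative to cooling — 5.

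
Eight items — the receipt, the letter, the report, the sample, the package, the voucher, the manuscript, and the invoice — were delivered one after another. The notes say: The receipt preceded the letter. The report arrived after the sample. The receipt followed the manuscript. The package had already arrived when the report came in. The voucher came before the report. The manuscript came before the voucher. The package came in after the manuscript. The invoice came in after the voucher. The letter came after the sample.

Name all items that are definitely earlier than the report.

Directly stated before the report: the package, the sample, and the voucher.
The manuscript reaches the report via the manuscript → the package → the report.
No chain forces the receipt (or any of the others) ahead of the report.

the manuscript, the package, the sample, the voucher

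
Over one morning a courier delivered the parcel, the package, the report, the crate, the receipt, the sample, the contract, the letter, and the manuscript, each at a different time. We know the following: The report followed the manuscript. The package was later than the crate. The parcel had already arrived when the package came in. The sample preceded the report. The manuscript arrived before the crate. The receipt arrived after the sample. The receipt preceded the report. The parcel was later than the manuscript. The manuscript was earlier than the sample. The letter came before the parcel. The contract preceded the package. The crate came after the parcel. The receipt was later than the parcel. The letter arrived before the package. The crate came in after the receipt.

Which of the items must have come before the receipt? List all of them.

Directly stated before the receipt: the parcel and the sample.
The letter reaches the receipt via the letter → the parcel → the receipt.
The manuscript reaches the receipt via the manuscript → the sample → the receipt.
No chain forces the package (or any of the others) ahead of the receipt.

the letter, the manuscript, the parcel, the sample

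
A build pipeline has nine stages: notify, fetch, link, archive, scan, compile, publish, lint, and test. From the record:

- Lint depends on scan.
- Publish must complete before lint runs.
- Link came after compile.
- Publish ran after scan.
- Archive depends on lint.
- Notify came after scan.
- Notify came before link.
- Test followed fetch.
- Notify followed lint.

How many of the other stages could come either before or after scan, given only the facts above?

Forced after scan: archive, link, lint, notify, and publish.
That leaves compile, fetch, and test with no forced order relative to scan — 3.

3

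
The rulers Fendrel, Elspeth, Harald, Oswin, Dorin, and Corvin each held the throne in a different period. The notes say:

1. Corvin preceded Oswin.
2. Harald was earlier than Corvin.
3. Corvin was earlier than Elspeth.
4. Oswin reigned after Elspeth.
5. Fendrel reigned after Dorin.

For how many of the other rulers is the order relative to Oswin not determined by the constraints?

Forced before Oswin: Corvin, Elspeth, and Harald.
That leaves Dorin and Fendrel with no forced order relative to Oswin — 2.

2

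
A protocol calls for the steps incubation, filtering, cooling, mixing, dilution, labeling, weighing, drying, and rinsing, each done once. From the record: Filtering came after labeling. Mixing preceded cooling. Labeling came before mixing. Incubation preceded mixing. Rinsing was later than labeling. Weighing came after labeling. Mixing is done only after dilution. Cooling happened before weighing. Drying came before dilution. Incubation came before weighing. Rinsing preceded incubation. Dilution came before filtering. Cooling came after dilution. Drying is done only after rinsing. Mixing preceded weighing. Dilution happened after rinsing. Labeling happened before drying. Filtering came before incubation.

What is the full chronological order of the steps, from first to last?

The constraints fix every adjacent pair, so only one ordering works:
labeling → rinsing → drying → dilution → filtering → incubation → mixing → cooling → weighing.

labeling, rinsing, drying, dilution, filtering, incubation, mixing, cooling, weighing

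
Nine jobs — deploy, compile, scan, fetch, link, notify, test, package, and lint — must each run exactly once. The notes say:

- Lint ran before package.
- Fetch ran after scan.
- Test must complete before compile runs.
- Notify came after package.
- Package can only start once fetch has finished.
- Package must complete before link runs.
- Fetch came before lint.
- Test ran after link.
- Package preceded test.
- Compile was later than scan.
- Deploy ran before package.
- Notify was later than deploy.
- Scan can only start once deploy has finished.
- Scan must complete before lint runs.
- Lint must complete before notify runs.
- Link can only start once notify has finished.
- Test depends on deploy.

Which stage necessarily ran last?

compile

Every other stage has a chain of constraints placing it before compile, so compile is last.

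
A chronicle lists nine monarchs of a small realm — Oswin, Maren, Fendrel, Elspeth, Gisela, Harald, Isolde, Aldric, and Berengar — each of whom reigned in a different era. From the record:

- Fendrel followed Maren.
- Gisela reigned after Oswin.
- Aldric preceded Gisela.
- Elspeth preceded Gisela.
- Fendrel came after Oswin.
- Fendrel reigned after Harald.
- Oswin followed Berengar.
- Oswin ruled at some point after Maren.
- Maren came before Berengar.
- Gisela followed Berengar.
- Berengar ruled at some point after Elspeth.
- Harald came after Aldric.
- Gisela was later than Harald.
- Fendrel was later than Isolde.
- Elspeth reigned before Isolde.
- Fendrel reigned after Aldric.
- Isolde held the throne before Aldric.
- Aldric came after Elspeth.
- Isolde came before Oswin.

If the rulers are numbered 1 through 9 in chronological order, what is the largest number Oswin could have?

7

Oswin must come before Fendrel and Gisela — 2 rulers forced after them.
Everything else can be placed before Oswin in some valid order, so Oswin can sit as late as position 9 − 2 = 7.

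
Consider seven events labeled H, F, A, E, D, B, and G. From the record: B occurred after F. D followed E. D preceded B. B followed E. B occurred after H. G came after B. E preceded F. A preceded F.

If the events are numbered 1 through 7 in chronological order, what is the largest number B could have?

6

B must come before G — 1 event forced after it.
Everything else can be placed before B in some valid order, so B can sit as late as position 7 − 1 = 6.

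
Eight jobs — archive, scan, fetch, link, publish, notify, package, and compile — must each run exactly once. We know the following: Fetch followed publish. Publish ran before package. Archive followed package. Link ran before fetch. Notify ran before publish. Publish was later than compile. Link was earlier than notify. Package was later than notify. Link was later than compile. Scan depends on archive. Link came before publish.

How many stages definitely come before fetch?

Directly stated before fetch: link and publish.
Compile reaches fetch via compile → link → fetch.
Notify reaches fetch via notify → publish → fetch.
No chain forces package (or any of the others) ahead of fetch.
That's compile, link, notify, and publish — 4 in all.

4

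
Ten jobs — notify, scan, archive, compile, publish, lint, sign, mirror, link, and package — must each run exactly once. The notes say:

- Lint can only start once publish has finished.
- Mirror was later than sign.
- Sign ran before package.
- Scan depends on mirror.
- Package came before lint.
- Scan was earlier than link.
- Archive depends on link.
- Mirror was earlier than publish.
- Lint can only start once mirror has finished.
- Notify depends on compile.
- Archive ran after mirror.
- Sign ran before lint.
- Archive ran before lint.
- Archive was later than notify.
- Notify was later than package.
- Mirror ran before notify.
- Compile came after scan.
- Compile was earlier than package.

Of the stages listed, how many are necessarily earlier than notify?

5

Directly stated before notify: compile, mirror, and package.
Scan reaches notify via scan → compile → notify.
Sign reaches notify via sign → mirror → notify.
No chain forces archive (or any of the others) ahead of notify.
That's compile, mirror, package, scan, and sign — 5 in all.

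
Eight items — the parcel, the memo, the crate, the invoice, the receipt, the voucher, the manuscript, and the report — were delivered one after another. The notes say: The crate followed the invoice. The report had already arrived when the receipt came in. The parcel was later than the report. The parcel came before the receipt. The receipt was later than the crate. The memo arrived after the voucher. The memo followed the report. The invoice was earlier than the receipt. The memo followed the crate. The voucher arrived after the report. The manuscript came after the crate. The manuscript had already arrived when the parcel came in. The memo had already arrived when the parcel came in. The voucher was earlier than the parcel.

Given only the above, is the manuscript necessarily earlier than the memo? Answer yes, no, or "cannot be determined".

No chain of stated constraints runs from the manuscript to the memo, and none runs from the memo to the manuscript either.
So the relative order of the manuscript and the memo is not fixed by the given facts.

cannot be determined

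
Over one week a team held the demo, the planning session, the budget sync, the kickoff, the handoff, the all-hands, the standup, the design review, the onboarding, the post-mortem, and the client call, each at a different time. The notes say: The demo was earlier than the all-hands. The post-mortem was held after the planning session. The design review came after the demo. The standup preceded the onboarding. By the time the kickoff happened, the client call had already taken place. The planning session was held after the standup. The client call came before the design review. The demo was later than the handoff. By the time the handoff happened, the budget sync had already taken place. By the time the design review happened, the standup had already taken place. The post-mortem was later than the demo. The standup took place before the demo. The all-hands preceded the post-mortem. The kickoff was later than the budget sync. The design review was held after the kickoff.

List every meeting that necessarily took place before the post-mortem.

Directly stated before the post-mortem: the all-hands, the demo, and the planning session.
The budget sync reaches the post-mortem via the budget sync → the handoff → the demo → the post-mortem.
The handoff reaches the post-mortem via the handoff → the demo → the post-mortem.
The standup reaches the post-mortem via the standup → the planning session → the post-mortem.
No chain forces the client call (or any of the others) ahead of the post-mortem.

the all-hands, the budget sync, the demo, the handoff, the planning session, the standup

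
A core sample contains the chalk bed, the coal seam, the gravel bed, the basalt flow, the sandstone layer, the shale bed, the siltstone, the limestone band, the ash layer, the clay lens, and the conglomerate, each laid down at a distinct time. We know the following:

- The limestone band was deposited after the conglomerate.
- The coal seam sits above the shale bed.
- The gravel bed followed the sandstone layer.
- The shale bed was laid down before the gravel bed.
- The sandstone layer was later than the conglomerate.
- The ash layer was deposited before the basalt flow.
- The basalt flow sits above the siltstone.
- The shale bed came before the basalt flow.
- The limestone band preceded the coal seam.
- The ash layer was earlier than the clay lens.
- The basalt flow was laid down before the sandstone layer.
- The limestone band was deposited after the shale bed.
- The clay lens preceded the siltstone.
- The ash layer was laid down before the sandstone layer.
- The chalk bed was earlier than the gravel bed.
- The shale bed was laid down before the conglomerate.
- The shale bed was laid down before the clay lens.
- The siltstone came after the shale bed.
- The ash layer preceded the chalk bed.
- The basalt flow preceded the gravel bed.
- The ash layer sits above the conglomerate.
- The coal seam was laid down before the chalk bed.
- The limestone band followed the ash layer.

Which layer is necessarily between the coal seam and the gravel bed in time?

the chalk bed

Tracing the constraints gives the coal seam → the chalk bed → the gravel bed, so the chalk bed sits after the coal seam and before the gravel bed.
No other layer is forced both after the coal seam and before the gravel bed.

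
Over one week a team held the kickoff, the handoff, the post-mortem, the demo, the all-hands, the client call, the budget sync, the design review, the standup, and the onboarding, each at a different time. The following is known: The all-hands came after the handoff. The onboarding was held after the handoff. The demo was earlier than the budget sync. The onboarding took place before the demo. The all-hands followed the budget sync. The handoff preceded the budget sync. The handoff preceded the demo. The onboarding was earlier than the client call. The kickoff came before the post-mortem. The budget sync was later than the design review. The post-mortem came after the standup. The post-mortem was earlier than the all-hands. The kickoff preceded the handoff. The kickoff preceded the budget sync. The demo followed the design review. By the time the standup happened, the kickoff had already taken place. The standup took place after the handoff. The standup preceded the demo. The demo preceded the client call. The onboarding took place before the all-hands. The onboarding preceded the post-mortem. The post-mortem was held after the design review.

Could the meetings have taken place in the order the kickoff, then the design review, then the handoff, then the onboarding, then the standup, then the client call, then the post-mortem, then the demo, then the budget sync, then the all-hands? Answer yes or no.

The constraints require the demo before the client call, but in the proposed sequence the client call appears ahead of the demo. That one violation is enough.

no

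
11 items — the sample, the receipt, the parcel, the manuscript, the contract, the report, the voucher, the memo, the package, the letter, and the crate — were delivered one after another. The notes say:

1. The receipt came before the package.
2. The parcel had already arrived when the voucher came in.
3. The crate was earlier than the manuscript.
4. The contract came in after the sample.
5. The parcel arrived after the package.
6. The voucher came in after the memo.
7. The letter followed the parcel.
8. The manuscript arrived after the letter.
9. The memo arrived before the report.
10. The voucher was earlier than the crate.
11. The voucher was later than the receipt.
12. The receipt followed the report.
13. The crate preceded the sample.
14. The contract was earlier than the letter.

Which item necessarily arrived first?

The memo has a chain of constraints placing it before every other item, so the memo must be first.

the memo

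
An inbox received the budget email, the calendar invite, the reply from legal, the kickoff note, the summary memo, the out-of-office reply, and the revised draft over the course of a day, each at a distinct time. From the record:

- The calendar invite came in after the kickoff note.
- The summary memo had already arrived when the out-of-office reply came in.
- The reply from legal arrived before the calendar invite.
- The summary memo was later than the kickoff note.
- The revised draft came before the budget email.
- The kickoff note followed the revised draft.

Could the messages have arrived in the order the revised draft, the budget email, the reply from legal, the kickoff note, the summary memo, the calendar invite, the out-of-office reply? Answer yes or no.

Check each stated constraint against the proposed order — e.g. the revised draft is ahead of the kickoff note; the reply from legal is ahead of the calendar invite. Every pair is in the required order; nothing is violated.

yes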